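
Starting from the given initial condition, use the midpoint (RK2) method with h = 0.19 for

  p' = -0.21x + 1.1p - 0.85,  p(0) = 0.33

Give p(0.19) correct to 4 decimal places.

0.2240

Midpoint: k1 = f(x_n, p_n); k2 = f(x_n + h/2, p_n + (h/2)·k1); p_{n+1} = p_n + h·k2.
x=0.000000, p=0.330000:
  k1 = f(0.000000, 0.330000) = -0.487000
  k2 = f(0.095000, 0.283735) = -0.557841
  p ← 0.330000 + 0.19·(-0.557841) = 0.224010
p(0.19) ≈ 0.2240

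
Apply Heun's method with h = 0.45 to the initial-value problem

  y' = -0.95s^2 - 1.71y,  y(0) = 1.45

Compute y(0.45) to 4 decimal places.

0.7202

Heun: k1 = f(s_n, y_n); k2 = f(s_n + h, y_n + h·k1); y_{n+1} = y_n + (h/2)·(k1 + k2).
s=0.000000, y=1.450000:
  k1 = f(0.000000, 1.450000) = -2.479500
  k2 = f(0.450000, 0.334225) = -0.763900
  y ← 1.450000 + (0.45/2)·(-2.479500 + (-0.763900)) = 0.720235
y(0.45) ≈ 0.7202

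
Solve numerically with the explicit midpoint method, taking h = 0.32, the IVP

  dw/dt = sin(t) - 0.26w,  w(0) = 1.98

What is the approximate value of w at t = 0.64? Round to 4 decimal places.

Midpoint: k1 = f(t_n, w_n); k2 = f(t_n + h/2, w_n + (h/2)·k1); w_{n+1} = w_n + h·k2.
t=0.000000, w=1.980000:
  k1 = f(0.000000, 1.980000) = -0.514800
  k2 = f(0.160000, 1.897632) = -0.334066
  w ← 1.980000 + 0.32·(-0.334066) = 1.873099
t=0.320000, w=1.873099:
  k1 = f(0.320000, 1.873099) = -0.172439
  k2 = f(0.480000, 1.845509) = -0.018053
  w ← 1.873099 + 0.32·(-0.018053) = 1.867322
w(0.64) ≈ 1.8673

1.8673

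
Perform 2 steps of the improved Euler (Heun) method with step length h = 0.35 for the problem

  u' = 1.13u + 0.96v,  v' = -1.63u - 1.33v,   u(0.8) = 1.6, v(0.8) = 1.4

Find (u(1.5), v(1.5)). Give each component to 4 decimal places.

Heun on (u,v): k1 = f(t_n, state_n); k2 = f(t_n + h, state_n + h·k1); state_{n+1} = state_n + (h/2)·(k1 + k2).
0.800000: (1.600000, 1.400000)
  k1 = (3.152000, -4.470000)
  predictor → (2.703200, -0.164500)
  k2 = (2.896696, -4.187431)
  → (2.658522, -0.115050)
1.150000: (2.658522, -0.115050)
  k1 = (2.893681, -4.180373)
  predictor → (3.671310, -1.578181)
  k2 = (2.633527, -3.885255)
  → (3.625783, -1.526535)
(u(1.5), v(1.5)) ≈ (3.6258, -1.5265)

3.6258, -1.5265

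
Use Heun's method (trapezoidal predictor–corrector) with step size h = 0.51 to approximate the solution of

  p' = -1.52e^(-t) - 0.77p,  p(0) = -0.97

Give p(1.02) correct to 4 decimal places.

Heun: k1 = f(t_n, p_n); k2 = f(t_n + h, p_n + h·k1); p_{n+1} = p_n + (h/2)·(k1 + k2).
t=0.000000, p=-0.970000:
  k1 = f(0.000000, -0.970000) = -0.773100
  k2 = f(0.510000, -1.364281) = 0.137743
  p ← -0.970000 + (0.51/2)·(-0.773100 + 0.137743) = -1.132016
t=0.510000, p=-1.132016:
  k1 = f(0.510000, -1.132016) = -0.041101
  k2 = f(1.020000, -1.152977) = 0.339688
  p ← -1.132016 + (0.51/2)·(-0.041101 + 0.339688) = -1.055876
p(1.02) ≈ -1.0559

-1.0559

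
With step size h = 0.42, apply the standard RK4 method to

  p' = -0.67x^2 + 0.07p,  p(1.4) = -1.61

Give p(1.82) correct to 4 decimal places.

RK4: k1 = f(x_n, p_n); k2 = f(x_n + h/2, p_n + (h/2)·k1); k3 = f(x_n + h/2, p_n + (h/2)·k2); k4 = f(x_n + h, p_n + h·k3); p_{n+1} = p_n + (h/6)·(k1 + 2k2 + 2k3 + k4).
x=1.400000, p=-1.610000:
  k1 = f(1.400000, -1.610000) = -1.425900
  k2 = f(1.610000, -1.909439) = -1.870368
  k3 = f(1.610000, -2.002777) = -1.876901
  k4 = f(1.820000, -2.398299) = -2.387189
  p ← -1.610000 + (0.42/6)·(k1 + 2k2 + 2k3 + k4) = -2.401534
p(1.82) ≈ -2.4015

-2.4015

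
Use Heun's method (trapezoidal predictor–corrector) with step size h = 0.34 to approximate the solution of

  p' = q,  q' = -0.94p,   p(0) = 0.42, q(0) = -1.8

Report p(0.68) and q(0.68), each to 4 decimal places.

-0.8275, -1.6680

Heun on (p,q): k1 = f(s_n, state_n); k2 = f(s_n + h, state_n + h·k1); state_{n+1} = state_n + (h/2)·(k1 + k2).
0.000000: (0.420000, -1.800000)
  k1 = (-1.800000, -0.394800)
  predictor → (-0.192000, -1.934232)
  k2 = (-1.934232, 0.180480)
  → (-0.214819, -1.836434)
0.340000: (-0.214819, -1.836434)
  k1 = (-1.836434, 0.201930)
  predictor → (-0.839207, -1.767778)
  k2 = (-1.767778, 0.788855)
  → (-0.827536, -1.668001)
(p(0.68), q(0.68)) ≈ (-0.8275, -1.6680)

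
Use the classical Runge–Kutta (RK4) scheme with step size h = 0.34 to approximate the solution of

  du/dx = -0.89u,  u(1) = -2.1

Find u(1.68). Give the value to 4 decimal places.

-1.1466

RK4: k1 = f(x_n, u_n); k2 = f(x_n + h/2, u_n + (h/2)·k1); k3 = f(x_n + h/2, u_n + (h/2)·k2); k4 = f(x_n + h, u_n + h·k3); u_{n+1} = u_n + (h/6)·(k1 + 2k2 + 2k3 + k4).
x=1.000000, u=-2.100000:
  k1 = f(1.000000, -2.100000) = 1.869000
  k2 = f(1.170000, -1.782270) = 1.586220
  k3 = f(1.170000, -1.830343) = 1.629005
  k4 = f(1.340000, -1.546138) = 1.376063
  u ← -2.100000 + (0.34/6)·(k1 + 2k2 + 2k3 + k4) = -1.551721
x=1.340000, u=-1.551721:
  k1 = f(1.340000, -1.551721) = 1.381032
  k2 = f(1.510000, -1.316946) = 1.172082
  k3 = f(1.510000, -1.352467) = 1.203696
  k4 = f(1.680000, -1.142464) = 1.016793
  u ← -1.551721 + (0.34/6)·(k1 + 2k2 + 2k3 + k4) = -1.146589
u(1.68) ≈ -1.1466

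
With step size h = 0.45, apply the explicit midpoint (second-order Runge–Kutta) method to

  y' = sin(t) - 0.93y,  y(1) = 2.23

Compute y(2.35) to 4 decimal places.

1.3524

Midpoint: k1 = f(t_n, y_n); k2 = f(t_n + h/2, y_n + (h/2)·k1); y_{n+1} = y_n + h·k2.
t=1.000000, y=2.230000:
  k1 = f(1.000000, 2.230000) = -1.232429
  k2 = f(1.225000, 1.952703) = -0.875208
  y ← 2.230000 + 0.45·(-0.875208) = 1.836156
t=1.450000, y=1.836156:
  k1 = f(1.450000, 1.836156) = -0.714912
  k2 = f(1.675000, 1.675301) = -0.563454
  y ← 1.836156 + 0.45·(-0.563454) = 1.582602
t=1.900000, y=1.582602:
  k1 = f(1.900000, 1.582602) = -0.525520
  k2 = f(2.125000, 1.464360) = -0.511535
  y ← 1.582602 + 0.45·(-0.511535) = 1.352411
y(2.35) ≈ 1.3524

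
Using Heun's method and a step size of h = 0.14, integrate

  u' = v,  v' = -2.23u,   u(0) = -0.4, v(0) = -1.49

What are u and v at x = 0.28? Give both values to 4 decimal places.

-0.7733, -1.1162

Heun on (u,v): k1 = f(x_n, state_n); k2 = f(x_n + h, state_n + h·k1); state_{n+1} = state_n + (h/2)·(k1 + k2).
0.000000: (-0.400000, -1.490000)
  k1 = (-1.490000, 0.892000)
  predictor → (-0.608600, -1.365120)
  k2 = (-1.365120, 1.357178)
  → (-0.599858, -1.332558)
0.140000: (-0.599858, -1.332558)
  k1 = (-1.332558, 1.337684)
  predictor → (-0.786416, -1.145282)
  k2 = (-1.145282, 1.753709)
  → (-0.773307, -1.116160)
(u(0.28), v(0.28)) ≈ (-0.7733, -1.1162)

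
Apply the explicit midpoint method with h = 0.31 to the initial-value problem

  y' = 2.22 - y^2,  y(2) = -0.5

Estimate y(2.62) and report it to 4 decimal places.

0.7822

Midpoint: k1 = f(x_n, y_n); k2 = f(x_n + h/2, y_n + (h/2)·k1); y_{n+1} = y_n + h·k2.
x=2.000000, y=-0.500000:
  k1 = f(2.000000, -0.500000) = 1.970000
  k2 = f(2.155000, -0.194650) = 2.182111
  y ← -0.500000 + 0.31·2.182111 = 0.176455
x=2.310000, y=0.176455:
  k1 = f(2.310000, 0.176455) = 2.188864
  k2 = f(2.465000, 0.515728) = 1.954024
  y ← 0.176455 + 0.31·1.954024 = 0.782202
y(2.62) ≈ 0.7822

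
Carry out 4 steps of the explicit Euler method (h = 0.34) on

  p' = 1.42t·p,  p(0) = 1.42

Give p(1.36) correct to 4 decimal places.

3.2772

Euler: p_{n+1} = p_n + h·f(t_n, p_n).
t=0.000000, p=1.420000: f=0.000000 → p ← 1.420000 + 0.34·0.000000 = 1.420000
t=0.340000, p=1.420000: f=0.685576 → p ← 1.420000 + 0.34·0.685576 = 1.653096
t=0.680000, p=1.653096: f=1.596229 → p ← 1.653096 + 0.34·1.596229 = 2.195814
t=1.020000, p=2.195814: f=3.180417 → p ← 2.195814 + 0.34·3.180417 = 3.277156
p(1.36) ≈ 3.2772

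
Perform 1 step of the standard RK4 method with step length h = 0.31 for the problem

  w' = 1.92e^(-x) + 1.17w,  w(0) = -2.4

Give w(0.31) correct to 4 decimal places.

-2.8265

RK4: k1 = f(x_n, w_n); k2 = f(x_n + h/2, w_n + (h/2)·k1); k3 = f(x_n + h/2, w_n + (h/2)·k2); k4 = f(x_n + h, w_n + h·k3); w_{n+1} = w_n + (h/6)·(k1 + 2k2 + 2k3 + k4).
x=0.000000, w=-2.400000:
  k1 = f(0.000000, -2.400000) = -0.888000
  k2 = f(0.155000, -2.537640) = -1.324722
  k3 = f(0.155000, -2.605332) = -1.403921
  k4 = f(0.310000, -2.835216) = -1.908984
  w ← -2.400000 + (0.31/6)·(k1 + 2k2 + 2k3 + k4) = -2.826471
w(0.31) ≈ -2.8265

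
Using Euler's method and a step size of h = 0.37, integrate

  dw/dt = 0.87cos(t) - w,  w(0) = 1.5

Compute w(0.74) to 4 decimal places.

Euler: w_{n+1} = w_n + h·f(t_n, w_n).
t=0.000000, w=1.500000: f=-0.630000 → w ← 1.500000 + 0.37·(-0.630000) = 1.266900
t=0.370000, w=1.266900: f=-0.455775 → w ← 1.266900 + 0.37·(-0.455775) = 1.098263
w(0.74) ≈ 1.0983

1.0983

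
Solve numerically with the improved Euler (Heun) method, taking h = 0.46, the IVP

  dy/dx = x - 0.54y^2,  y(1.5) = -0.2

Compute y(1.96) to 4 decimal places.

0.5622

Heun: k1 = f(x_n, y_n); k2 = f(x_n + h, y_n + h·k1); y_{n+1} = y_n + (h/2)·(k1 + k2).
x=1.500000, y=-0.200000:
  k1 = f(1.500000, -0.200000) = 1.478400
  k2 = f(1.960000, 0.480064) = 1.835551
  y ← -0.200000 + (0.46/2)·(1.478400 + 1.835551) = 0.562209
y(1.96) ≈ 0.5622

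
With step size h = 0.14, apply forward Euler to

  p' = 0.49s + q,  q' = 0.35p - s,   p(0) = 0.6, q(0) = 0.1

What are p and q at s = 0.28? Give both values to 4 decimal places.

Euler on (p,q): p_{n+1} = p_n + h·p', q_{n+1} = q_n + h·q'.
0.000000: (0.600000, 0.100000); f=(0.100000, 0.210000) → (0.614000, 0.129400)
0.140000: (0.614000, 0.129400); f=(0.198000, 0.074900) → (0.641720, 0.139886)
(p(0.28), q(0.28)) ≈ (0.6417, 0.1399)

0.6417, 0.1399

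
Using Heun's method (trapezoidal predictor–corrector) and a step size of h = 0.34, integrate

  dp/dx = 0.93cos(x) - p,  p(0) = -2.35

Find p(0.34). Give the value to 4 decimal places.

-1.4334

Heun: k1 = f(x_n, p_n); k2 = f(x_n + h, p_n + h·k1); p_{n+1} = p_n + (h/2)·(k1 + k2).
x=0.000000, p=-2.350000:
  k1 = f(0.000000, -2.350000) = 3.280000
  k2 = f(0.340000, -1.234800) = 2.111562
  p ← -2.350000 + (0.34/2)·(3.280000 + 2.111562) = -1.433434
p(0.34) ≈ -1.4334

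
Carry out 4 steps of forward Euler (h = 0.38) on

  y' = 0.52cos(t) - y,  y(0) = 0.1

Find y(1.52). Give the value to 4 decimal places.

0.3037

Euler: y_{n+1} = y_n + h·f(t_n, y_n).
t=0.000000, y=0.100000: f=0.420000 → y ← 0.100000 + 0.38·0.420000 = 0.259600
t=0.380000, y=0.259600: f=0.223306 → y ← 0.259600 + 0.38·0.223306 = 0.344456
t=0.760000, y=0.344456: f=0.032459 → y ← 0.344456 + 0.38·0.032459 = 0.356790
t=1.140000, y=0.356790: f=-0.139641 → y ← 0.356790 + 0.38·(-0.139641) = 0.303727
y(1.52) ≈ 0.3037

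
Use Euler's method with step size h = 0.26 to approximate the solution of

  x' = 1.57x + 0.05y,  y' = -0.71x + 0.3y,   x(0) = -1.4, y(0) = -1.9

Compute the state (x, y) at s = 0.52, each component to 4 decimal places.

Euler on (x,y): x_{n+1} = x_n + h·x', y_{n+1} = y_n + h·y'.
0.000000: (-1.400000, -1.900000); f=(-2.293000, 0.424000) → (-1.996180, -1.789760)
0.260000: (-1.996180, -1.789760); f=(-3.223491, 0.880360) → (-2.834288, -1.560866)
(x(0.52), y(0.52)) ≈ (-2.8343, -1.5609)

-2.8343, -1.5609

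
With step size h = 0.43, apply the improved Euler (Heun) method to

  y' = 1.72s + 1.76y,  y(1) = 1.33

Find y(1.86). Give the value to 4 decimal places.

9.5768

Heun: k1 = f(s_n, y_n); k2 = f(s_n + h, y_n + h·k1); y_{n+1} = y_n + (h/2)·(k1 + k2).
s=1.000000, y=1.330000:
  k1 = f(1.000000, 1.330000) = 4.060800
  k2 = f(1.430000, 3.076144) = 7.873613
  y ← 1.330000 + (0.43/2)·(4.060800 + 7.873613) = 3.895899
s=1.430000, y=3.895899:
  k1 = f(1.430000, 3.895899) = 9.316382
  k2 = f(1.860000, 7.901943) = 17.106620
  y ← 3.895899 + (0.43/2)·(9.316382 + 17.106620) = 9.576844
y(1.86) ≈ 9.5768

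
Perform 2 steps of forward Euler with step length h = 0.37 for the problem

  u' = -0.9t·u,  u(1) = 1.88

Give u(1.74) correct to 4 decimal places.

Euler: u_{n+1} = u_n + h·f(t_n, u_n).
t=1.000000, u=1.880000: f=-1.692000 → u ← 1.880000 + 0.37·(-1.692000) = 1.253960
t=1.370000, u=1.253960: f=-1.546133 → u ← 1.253960 + 0.37·(-1.546133) = 0.681891
u(1.74) ≈ 0.6819

0.6819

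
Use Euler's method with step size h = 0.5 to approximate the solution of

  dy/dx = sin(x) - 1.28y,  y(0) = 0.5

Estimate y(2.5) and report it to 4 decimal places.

Euler: y_{n+1} = y_n + h·f(x_n, y_n).
x=0.000000, y=0.500000: f=-0.640000 → y ← 0.500000 + 0.5·(-0.640000) = 0.180000
x=0.500000, y=0.180000: f=0.249026 → y ← 0.180000 + 0.5·0.249026 = 0.304513
x=1.000000, y=0.304513: f=0.451695 → y ← 0.304513 + 0.5·0.451695 = 0.530360
x=1.500000, y=0.530360: f=0.318634 → y ← 0.530360 + 0.5·0.318634 = 0.689677
x=2.000000, y=0.689677: f=0.026511 → y ← 0.689677 + 0.5·0.026511 = 0.702932
y(2.5) ≈ 0.7029

0.7029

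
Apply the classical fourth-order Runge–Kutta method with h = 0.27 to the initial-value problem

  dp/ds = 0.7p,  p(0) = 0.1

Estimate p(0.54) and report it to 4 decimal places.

RK4: k1 = f(s_n, p_n); k2 = f(s_n + h/2, p_n + (h/2)·k1); k3 = f(s_n + h/2, p_n + (h/2)·k2); k4 = f(s_n + h, p_n + h·k3); p_{n+1} = p_n + (h/6)·(k1 + 2k2 + 2k3 + k4).
s=0.000000, p=0.100000:
  k1 = f(0.000000, 0.100000) = 0.070000
  k2 = f(0.135000, 0.109450) = 0.076615
  k3 = f(0.135000, 0.110343) = 0.077240
  k4 = f(0.270000, 0.120855) = 0.084598
  p ← 0.100000 + (0.27/6)·(k1 + 2k2 + 2k3 + k4) = 0.120804
s=0.270000, p=0.120804:
  k1 = f(0.270000, 0.120804) = 0.084563
  k2 = f(0.405000, 0.132220) = 0.092554
  k3 = f(0.405000, 0.133299) = 0.093309
  k4 = f(0.540000, 0.145997) = 0.102198
  p ← 0.120804 + (0.27/6)·(k1 + 2k2 + 2k3 + k4) = 0.145936
p(0.54) ≈ 0.1459

0.1459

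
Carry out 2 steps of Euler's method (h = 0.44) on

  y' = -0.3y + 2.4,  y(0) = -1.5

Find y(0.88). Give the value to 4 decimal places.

0.8425

Euler: y_{n+1} = y_n + h·f(x_n, y_n).
x=0.000000, y=-1.500000: f=2.850000 → y ← -1.500000 + 0.44·2.850000 = -0.246000
x=0.440000, y=-0.246000: f=2.473800 → y ← -0.246000 + 0.44·2.473800 = 0.842472
y(0.88) ≈ 0.8425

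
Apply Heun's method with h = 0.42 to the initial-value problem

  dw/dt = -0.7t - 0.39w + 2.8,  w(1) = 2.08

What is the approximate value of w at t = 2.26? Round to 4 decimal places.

2.8761

Heun: k1 = f(t_n, w_n); k2 = f(t_n + h, w_n + h·k1); w_{n+1} = w_n + (h/2)·(k1 + k2).
t=1.000000, w=2.080000:
  k1 = f(1.000000, 2.080000) = 1.288800
  k2 = f(1.420000, 2.621296) = 0.783695
  w ← 2.080000 + (0.42/2)·(1.288800 + 0.783695) = 2.515224
t=1.420000, w=2.515224:
  k1 = f(1.420000, 2.515224) = 0.825063
  k2 = f(1.840000, 2.861750) = 0.395917
  w ← 2.515224 + (0.42/2)·(0.825063 + 0.395917) = 2.771630
t=1.840000, w=2.771630:
  k1 = f(1.840000, 2.771630) = 0.431064
  k2 = f(2.260000, 2.952677) = 0.066456
  w ← 2.771630 + (0.42/2)·(0.431064 + 0.066456) = 2.876109
w(2.26) ≈ 2.8761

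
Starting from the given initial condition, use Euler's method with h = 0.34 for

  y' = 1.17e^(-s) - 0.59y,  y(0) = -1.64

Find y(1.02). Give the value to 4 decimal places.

-0.1557

Euler: y_{n+1} = y_n + h·f(s_n, y_n).
s=0.000000, y=-1.640000: f=2.137600 → y ← -1.640000 + 0.34·2.137600 = -0.913216
s=0.340000, y=-0.913216: f=1.371569 → y ← -0.913216 + 0.34·1.371569 = -0.446883
s=0.680000, y=-0.446883: f=0.856403 → y ← -0.446883 + 0.34·0.856403 = -0.155706
y(1.02) ≈ -0.1557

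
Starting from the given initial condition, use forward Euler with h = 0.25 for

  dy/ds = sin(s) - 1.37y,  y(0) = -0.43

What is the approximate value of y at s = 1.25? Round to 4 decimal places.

0.3390

Euler: y_{n+1} = y_n + h·f(s_n, y_n).
s=0.000000, y=-0.430000: f=0.589100 → y ← -0.430000 + 0.25·0.589100 = -0.282725
s=0.250000, y=-0.282725: f=0.634737 → y ← -0.282725 + 0.25·0.634737 = -0.124041
s=0.500000, y=-0.124041: f=0.649361 → y ← -0.124041 + 0.25·0.649361 = 0.038300
s=0.750000, y=0.038300: f=0.629168 → y ← 0.038300 + 0.25·0.629168 = 0.195592
s=1.000000, y=0.195592: f=0.573510 → y ← 0.195592 + 0.25·0.573510 = 0.338969
y(1.25) ≈ 0.3390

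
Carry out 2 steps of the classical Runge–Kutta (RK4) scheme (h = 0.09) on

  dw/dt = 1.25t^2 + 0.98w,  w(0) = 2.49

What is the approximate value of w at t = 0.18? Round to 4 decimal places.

2.9729

RK4: k1 = f(t_n, w_n); k2 = f(t_n + h/2, w_n + (h/2)·k1); k3 = f(t_n + h/2, w_n + (h/2)·k2); k4 = f(t_n + h, w_n + h·k3); w_{n+1} = w_n + (h/6)·(k1 + 2k2 + 2k3 + k4).
t=0.000000, w=2.490000:
  k1 = f(0.000000, 2.490000) = 2.440200
  k2 = f(0.045000, 2.599809) = 2.550344
  k3 = f(0.045000, 2.604765) = 2.555201
  k4 = f(0.090000, 2.719968) = 2.675694
  w ← 2.490000 + (0.09/6)·(k1 + 2k2 + 2k3 + k4) = 2.719905
t=0.090000, w=2.719905:
  k1 = f(0.090000, 2.719905) = 2.675632
  k2 = f(0.135000, 2.840308) = 2.806283
  k3 = f(0.135000, 2.846188) = 2.812045
  k4 = f(0.180000, 2.972989) = 2.954029
  w ← 2.719905 + (0.09/6)·(k1 + 2k2 + 2k3 + k4) = 2.972900
w(0.18) ≈ 2.9729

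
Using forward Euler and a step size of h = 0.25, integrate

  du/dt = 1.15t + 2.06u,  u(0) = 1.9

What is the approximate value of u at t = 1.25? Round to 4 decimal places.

Euler: u_{n+1} = u_n + h·f(t_n, u_n).
t=0.000000, u=1.900000: f=3.914000 → u ← 1.900000 + 0.25·3.914000 = 2.878500
t=0.250000, u=2.878500: f=6.217210 → u ← 2.878500 + 0.25·6.217210 = 4.432802
t=0.500000, u=4.432802: f=9.706573 → u ← 4.432802 + 0.25·9.706573 = 6.859446
t=0.750000, u=6.859446: f=14.992958 → u ← 6.859446 + 0.25·14.992958 = 10.607685
t=1.000000, u=10.607685: f=23.001832 → u ← 10.607685 + 0.25·23.001832 = 16.358143
u(1.25) ≈ 16.3581

16.3581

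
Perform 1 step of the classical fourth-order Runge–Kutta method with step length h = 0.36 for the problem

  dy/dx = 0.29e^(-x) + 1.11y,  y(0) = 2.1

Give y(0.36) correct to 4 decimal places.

RK4: k1 = f(x_n, y_n); k2 = f(x_n + h/2, y_n + (h/2)·k1); k3 = f(x_n + h/2, y_n + (h/2)·k2); k4 = f(x_n + h, y_n + h·k3); y_{n+1} = y_n + (h/6)·(k1 + 2k2 + 2k3 + k4).
x=0.000000, y=2.100000:
  k1 = f(0.000000, 2.100000) = 2.621000
  k2 = f(0.180000, 2.571780) = 3.096904
  k3 = f(0.180000, 2.657443) = 3.191990
  k4 = f(0.360000, 3.249116) = 3.808845
  y ← 2.100000 + (0.36/6)·(k1 + 2k2 + 2k3 + k4) = 3.240458
y(0.36) ≈ 3.2405

3.2405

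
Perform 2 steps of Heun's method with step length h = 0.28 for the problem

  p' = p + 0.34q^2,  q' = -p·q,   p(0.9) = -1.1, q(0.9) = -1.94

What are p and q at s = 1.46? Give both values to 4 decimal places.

Heun on (p,q): k1 = f(s_n, state_n); k2 = f(s_n + h, state_n + h·k1); state_{n+1} = state_n + (h/2)·(k1 + k2).
0.900000: (-1.100000, -1.940000)
  k1 = (0.179624, -2.134000)
  predictor → (-1.049705, -2.537520)
  k2 = (1.139557, -2.663648)
  → (-0.915315, -2.611671)
1.180000: (-0.915315, -2.611671)
  k1 = (1.403766, -2.390500)
  predictor → (-0.522260, -3.281011)
  k2 = (3.137851, -1.713542)
  → (-0.279488, -3.186237)
(p(1.46), q(1.46)) ≈ (-0.2795, -3.1862)

-0.2795, -3.1862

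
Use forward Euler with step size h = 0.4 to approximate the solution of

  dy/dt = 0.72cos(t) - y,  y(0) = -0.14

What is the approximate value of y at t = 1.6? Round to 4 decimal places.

Euler: y_{n+1} = y_n + h·f(t_n, y_n).
t=0.000000, y=-0.140000: f=0.860000 → y ← -0.140000 + 0.4·0.860000 = 0.204000
t=0.400000, y=0.204000: f=0.459164 → y ← 0.204000 + 0.4·0.459164 = 0.387666
t=0.800000, y=0.387666: f=0.113963 → y ← 0.387666 + 0.4·0.113963 = 0.433251
t=1.200000, y=0.433251: f=-0.172353 → y ← 0.433251 + 0.4·(-0.172353) = 0.364310
y(1.6) ≈ 0.3643

0.3643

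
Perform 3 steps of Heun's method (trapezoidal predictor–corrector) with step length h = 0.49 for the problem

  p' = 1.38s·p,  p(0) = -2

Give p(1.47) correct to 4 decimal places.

-8.0827

Heun: k1 = f(s_n, p_n); k2 = f(s_n + h, p_n + h·k1); p_{n+1} = p_n + (h/2)·(k1 + k2).
s=0.000000, p=-2.000000:
  k1 = f(0.000000, -2.000000) = 0.000000
  k2 = f(0.490000, -2.000000) = -1.352400
  p ← -2.000000 + (0.49/2)·(0.000000 + (-1.352400)) = -2.331338
s=0.490000, p=-2.331338:
  k1 = f(0.490000, -2.331338) = -1.576451
  k2 = f(0.980000, -3.103799) = -4.197578
  p ← -2.331338 + (0.49/2)·(-1.576451 + (-4.197578)) = -3.745975
s=0.980000, p=-3.745975:
  k1 = f(0.980000, -3.745975) = -5.066057
  k2 = f(1.470000, -6.228343) = -12.634816
  p ← -3.745975 + (0.49/2)·(-5.066057 + (-12.634816)) = -8.082689
p(1.47) ≈ -8.0827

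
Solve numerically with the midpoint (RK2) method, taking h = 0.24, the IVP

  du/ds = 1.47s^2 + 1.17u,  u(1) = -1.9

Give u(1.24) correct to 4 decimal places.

-2.0163

Midpoint: k1 = f(s_n, u_n); k2 = f(s_n + h/2, u_n + (h/2)·k1); u_{n+1} = u_n + h·k2.
s=1.000000, u=-1.900000:
  k1 = f(1.000000, -1.900000) = -0.753000
  k2 = f(1.120000, -1.990360) = -0.484753
  u ← -1.900000 + 0.24·(-0.484753) = -2.016341
u(1.24) ≈ -2.0163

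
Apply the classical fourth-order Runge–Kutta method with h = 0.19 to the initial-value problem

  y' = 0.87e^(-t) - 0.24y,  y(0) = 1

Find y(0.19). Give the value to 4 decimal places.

RK4: k1 = f(t_n, y_n); k2 = f(t_n + h/2, y_n + (h/2)·k1); k3 = f(t_n + h/2, y_n + (h/2)·k2); k4 = f(t_n + h, y_n + h·k3); y_{n+1} = y_n + (h/6)·(k1 + 2k2 + 2k3 + k4).
t=0.000000, y=1.000000:
  k1 = f(0.000000, 1.000000) = 0.630000
  k2 = f(0.095000, 1.059850) = 0.536790
  k3 = f(0.095000, 1.050995) = 0.538916
  k4 = f(0.190000, 1.102394) = 0.454880
  y ← 1.000000 + (0.19/6)·(k1 + 2k2 + 2k3 + k4) = 1.102483
y(0.19) ≈ 1.1025

1.1025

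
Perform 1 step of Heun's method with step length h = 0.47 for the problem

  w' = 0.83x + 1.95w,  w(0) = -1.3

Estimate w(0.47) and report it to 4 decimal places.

Heun: k1 = f(x_n, w_n); k2 = f(x_n + h, w_n + h·k1); w_{n+1} = w_n + (h/2)·(k1 + k2).
x=0.000000, w=-1.300000:
  k1 = f(0.000000, -1.300000) = -2.535000
  k2 = f(0.470000, -2.491450) = -4.468227
  w ← -1.300000 + (0.47/2)·(-2.535000 + (-4.468227)) = -2.945758
w(0.47) ≈ -2.9458

-2.9458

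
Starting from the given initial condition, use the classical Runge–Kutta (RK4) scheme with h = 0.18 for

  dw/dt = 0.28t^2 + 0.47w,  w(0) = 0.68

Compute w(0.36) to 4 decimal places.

0.8099

RK4: k1 = f(t_n, w_n); k2 = f(t_n + h/2, w_n + (h/2)·k1); k3 = f(t_n + h/2, w_n + (h/2)·k2); k4 = f(t_n + h, w_n + h·k3); w_{n+1} = w_n + (h/6)·(k1 + 2k2 + 2k3 + k4).
t=0.000000, w=0.680000:
  k1 = f(0.000000, 0.680000) = 0.319600
  k2 = f(0.090000, 0.708764) = 0.335387
  k3 = f(0.090000, 0.710185) = 0.336055
  k4 = f(0.180000, 0.740490) = 0.357102
  w ← 0.680000 + (0.18/6)·(k1 + 2k2 + 2k3 + k4) = 0.740588
t=0.180000, w=0.740588:
  k1 = f(0.180000, 0.740588) = 0.357148
  k2 = f(0.270000, 0.772731) = 0.383596
  k3 = f(0.270000, 0.775111) = 0.384714
  k4 = f(0.360000, 0.809836) = 0.416911
  w ← 0.740588 + (0.18/6)·(k1 + 2k2 + 2k3 + k4) = 0.809908
w(0.36) ≈ 0.8099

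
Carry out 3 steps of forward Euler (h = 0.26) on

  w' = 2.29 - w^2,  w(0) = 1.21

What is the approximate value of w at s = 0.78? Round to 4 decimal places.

Euler: w_{n+1} = w_n + h·f(s_n, w_n).
s=0.000000, w=1.210000: f=0.825900 → w ← 1.210000 + 0.26·0.825900 = 1.424734
s=0.260000, w=1.424734: f=0.260133 → w ← 1.424734 + 0.26·0.260133 = 1.492369
s=0.520000, w=1.492369: f=0.062836 → w ← 1.492369 + 0.26·0.062836 = 1.508706
w(0.78) ≈ 1.5087

1.5087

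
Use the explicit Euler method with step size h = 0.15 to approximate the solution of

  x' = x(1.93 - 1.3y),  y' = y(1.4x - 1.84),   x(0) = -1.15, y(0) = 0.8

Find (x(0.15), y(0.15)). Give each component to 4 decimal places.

-1.3035, 0.3860

Euler on (x,y): x_{n+1} = x_n + h·x', y_{n+1} = y_n + h·y'.
0.000000: (-1.150000, 0.800000); f=(-1.023500, -2.760000) → (-1.303525, 0.386000)
(x(0.15), y(0.15)) ≈ (-1.3035, 0.3860)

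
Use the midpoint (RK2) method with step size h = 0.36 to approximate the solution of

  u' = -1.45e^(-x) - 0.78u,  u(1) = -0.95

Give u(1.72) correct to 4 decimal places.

Midpoint: k1 = f(x_n, u_n); k2 = f(x_n + h/2, u_n + (h/2)·k1); u_{n+1} = u_n + h·k2.
x=1.000000, u=-0.950000:
  k1 = f(1.000000, -0.950000) = 0.207575
  k2 = f(1.180000, -0.912637) = 0.266302
  u ← -0.950000 + 0.36·0.266302 = -0.854131
x=1.360000, u=-0.854131:
  k1 = f(1.360000, -0.854131) = 0.294064
  k2 = f(1.540000, -0.801200) = 0.314083
  u ← -0.854131 + 0.36·0.314083 = -0.741061
u(1.72) ≈ -0.7411

-0.7411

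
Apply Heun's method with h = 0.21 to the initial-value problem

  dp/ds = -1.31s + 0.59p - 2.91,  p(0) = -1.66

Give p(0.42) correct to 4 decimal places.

-3.6318

Heun: k1 = f(s_n, p_n); k2 = f(s_n + h, p_n + h·k1); p_{n+1} = p_n + (h/2)·(k1 + k2).
s=0.000000, p=-1.660000:
  k1 = f(0.000000, -1.660000) = -3.889400
  k2 = f(0.210000, -2.476774) = -4.646397
  p ← -1.660000 + (0.21/2)·(-3.889400 + (-4.646397)) = -2.556259
s=0.210000, p=-2.556259:
  k1 = f(0.210000, -2.556259) = -4.693293
  k2 = f(0.420000, -3.541850) = -5.549892
  p ← -2.556259 + (0.21/2)·(-4.693293 + (-5.549892)) = -3.631793
p(0.42) ≈ -3.6318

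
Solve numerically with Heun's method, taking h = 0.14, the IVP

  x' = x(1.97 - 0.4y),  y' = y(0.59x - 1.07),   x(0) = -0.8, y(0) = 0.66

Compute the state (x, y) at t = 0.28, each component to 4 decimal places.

Heun on (x,y): k1 = f(t_n, state_n); k2 = f(t_n + h, state_n + h·k1); state_{n+1} = state_n + (h/2)·(k1 + k2).
0.000000: (-0.800000, 0.660000)
  k1 = (-1.364800, -1.017720)
  predictor → (-0.991072, 0.517519)
  k2 = (-1.747252, -0.856356)
  → (-1.017844, 0.528815)
0.140000: (-1.017844, 0.528815)
  k1 = (-1.789852, -0.883400)
  predictor → (-1.268423, 0.405139)
  k2 = (-2.293238, -0.736692)
  → (-1.303660, 0.415408)
(x(0.28), y(0.28)) ≈ (-1.3037, 0.4154)

-1.3037, 0.4154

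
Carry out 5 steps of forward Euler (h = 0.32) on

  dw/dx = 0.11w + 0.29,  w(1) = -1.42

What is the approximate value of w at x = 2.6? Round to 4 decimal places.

-1.1903

Euler: w_{n+1} = w_n + h·f(x_n, w_n).
x=1.000000, w=-1.420000: f=0.133800 → w ← -1.420000 + 0.32·0.133800 = -1.377184
x=1.320000, w=-1.377184: f=0.138510 → w ← -1.377184 + 0.32·0.138510 = -1.332861
x=1.640000, w=-1.332861: f=0.143385 → w ← -1.332861 + 0.32·0.143385 = -1.286978
x=1.960000, w=-1.286978: f=0.148432 → w ← -1.286978 + 0.32·0.148432 = -1.239479
x=2.280000, w=-1.239479: f=0.153657 → w ← -1.239479 + 0.32·0.153657 = -1.190309
w(2.6) ≈ -1.1903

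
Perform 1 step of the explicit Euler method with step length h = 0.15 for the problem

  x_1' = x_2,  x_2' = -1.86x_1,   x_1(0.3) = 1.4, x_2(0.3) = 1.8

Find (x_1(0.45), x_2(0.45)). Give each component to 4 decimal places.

1.6700, 1.4094

Euler on (x_1,x_2): x_1_{n+1} = x_1_n + h·x_1', x_2_{n+1} = x_2_n + h·x_2'.
0.300000: (1.400000, 1.800000); f=(1.800000, -2.604000) → (1.670000, 1.409400)
(x_1(0.45), x_2(0.45)) ≈ (1.6700, 1.4094)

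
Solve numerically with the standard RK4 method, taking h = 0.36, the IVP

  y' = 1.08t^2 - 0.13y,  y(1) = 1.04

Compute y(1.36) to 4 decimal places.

RK4: k1 = f(t_n, y_n); k2 = f(t_n + h/2, y_n + (h/2)·k1); k3 = f(t_n + h/2, y_n + (h/2)·k2); k4 = f(t_n + h, y_n + h·k3); y_{n+1} = y_n + (h/6)·(k1 + 2k2 + 2k3 + k4).
t=1.000000, y=1.040000:
  k1 = f(1.000000, 1.040000) = 0.944800
  k2 = f(1.180000, 1.210064) = 1.346484
  k3 = f(1.180000, 1.282367) = 1.337084
  k4 = f(1.360000, 1.521350) = 1.799792
  y ← 1.040000 + (0.36/6)·(k1 + 2k2 + 2k3 + k4) = 1.526704
y(1.36) ≈ 1.5267

1.5267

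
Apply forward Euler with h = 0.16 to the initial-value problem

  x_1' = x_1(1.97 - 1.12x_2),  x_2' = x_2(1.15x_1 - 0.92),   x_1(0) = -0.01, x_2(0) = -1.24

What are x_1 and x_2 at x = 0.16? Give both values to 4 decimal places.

-0.0154, -1.0552

Euler on (x_1,x_2): x_1_{n+1} = x_1_n + h·x_1', x_2_{n+1} = x_2_n + h·x_2'.
0.000000: (-0.010000, -1.240000); f=(-0.033588, 1.155060) → (-0.015374, -1.055190)
(x_1(0.16), x_2(0.16)) ≈ (-0.0154, -1.0552)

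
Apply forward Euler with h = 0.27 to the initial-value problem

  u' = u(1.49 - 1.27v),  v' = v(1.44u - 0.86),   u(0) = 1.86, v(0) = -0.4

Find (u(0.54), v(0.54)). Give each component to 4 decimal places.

4.6009, -1.1219

Euler on (u,v): u_{n+1} = u_n + h·u', v_{n+1} = v_n + h·v'.
0.000000: (1.860000, -0.400000); f=(3.716280, -0.727360) → (2.863396, -0.596387)
0.270000: (2.863396, -0.596387); f=(6.435229, -1.946184) → (4.600907, -1.121857)
(u(0.54), v(0.54)) ≈ (4.6009, -1.1219)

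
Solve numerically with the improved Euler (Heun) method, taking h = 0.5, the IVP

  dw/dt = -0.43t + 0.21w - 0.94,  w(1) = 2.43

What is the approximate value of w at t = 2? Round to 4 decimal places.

1.2486

Heun: k1 = f(t_n, w_n); k2 = f(t_n + h, w_n + h·k1); w_{n+1} = w_n + (h/2)·(k1 + k2).
t=1.000000, w=2.430000:
  k1 = f(1.000000, 2.430000) = -0.859700
  k2 = f(1.500000, 2.000150) = -1.164969
  w ← 2.430000 + (0.5/2)·(-0.859700 + (-1.164969)) = 1.923833
t=1.500000, w=1.923833:
  k1 = f(1.500000, 1.923833) = -1.180995
  k2 = f(2.000000, 1.333335) = -1.520000
  w ← 1.923833 + (0.5/2)·(-1.180995 + (-1.520000)) = 1.248584
w(2) ≈ 1.2486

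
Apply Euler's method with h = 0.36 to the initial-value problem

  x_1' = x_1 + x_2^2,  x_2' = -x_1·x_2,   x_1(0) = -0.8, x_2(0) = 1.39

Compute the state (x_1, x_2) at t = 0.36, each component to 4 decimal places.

Euler on (x_1,x_2): x_1_{n+1} = x_1_n + h·x_1', x_2_{n+1} = x_2_n + h·x_2'.
0.000000: (-0.800000, 1.390000); f=(1.132100, 1.112000) → (-0.392444, 1.790320)
(x_1(0.36), x_2(0.36)) ≈ (-0.3924, 1.7903)

-0.3924, 1.7903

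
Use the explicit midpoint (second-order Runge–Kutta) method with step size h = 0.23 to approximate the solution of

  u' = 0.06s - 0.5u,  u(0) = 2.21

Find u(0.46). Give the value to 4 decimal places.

1.7629

Midpoint: k1 = f(s_n, u_n); k2 = f(s_n + h/2, u_n + (h/2)·k1); u_{n+1} = u_n + h·k2.
s=0.000000, u=2.210000:
  k1 = f(0.000000, 2.210000) = -1.105000
  k2 = f(0.115000, 2.082925) = -1.034563
  u ← 2.210000 + 0.23·(-1.034563) = 1.972051
s=0.230000, u=1.972051:
  k1 = f(0.230000, 1.972051) = -0.972225
  k2 = f(0.345000, 1.860245) = -0.909422
  u ← 1.972051 + 0.23·(-0.909422) = 1.762883
u(0.46) ≈ 1.7629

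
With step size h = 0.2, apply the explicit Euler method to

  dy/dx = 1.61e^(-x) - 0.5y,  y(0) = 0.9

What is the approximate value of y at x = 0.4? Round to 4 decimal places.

Euler: y_{n+1} = y_n + h·f(x_n, y_n).
x=0.000000, y=0.900000: f=1.160000 → y ← 0.900000 + 0.2·1.160000 = 1.132000
x=0.200000, y=1.132000: f=0.752157 → y ← 1.132000 + 0.2·0.752157 = 1.282431
y(0.4) ≈ 1.2824

1.2824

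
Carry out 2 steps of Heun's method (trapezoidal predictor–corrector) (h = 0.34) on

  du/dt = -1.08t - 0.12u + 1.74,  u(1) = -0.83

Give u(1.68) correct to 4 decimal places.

-0.5788

Heun: k1 = f(t_n, u_n); k2 = f(t_n + h, u_n + h·k1); u_{n+1} = u_n + (h/2)·(k1 + k2).
t=1.000000, u=-0.830000:
  k1 = f(1.000000, -0.830000) = 0.759600
  k2 = f(1.340000, -0.571736) = 0.361408
  u ← -0.830000 + (0.34/2)·(0.759600 + 0.361408) = -0.639429
t=1.340000, u=-0.639429:
  k1 = f(1.340000, -0.639429) = 0.369531
  k2 = f(1.680000, -0.513788) = -0.012745
  u ← -0.639429 + (0.34/2)·(0.369531 + (-0.012745)) = -0.578775
u(1.68) ≈ -0.5788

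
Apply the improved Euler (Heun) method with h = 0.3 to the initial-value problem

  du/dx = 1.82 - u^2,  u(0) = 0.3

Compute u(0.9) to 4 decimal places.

1.1688

Heun: k1 = f(x_n, u_n); k2 = f(x_n + h, u_n + h·k1); u_{n+1} = u_n + (h/2)·(k1 + k2).
x=0.000000, u=0.300000:
  k1 = f(0.000000, 0.300000) = 1.730000
  k2 = f(0.300000, 0.819000) = 1.149239
  u ← 0.300000 + (0.3/2)·(1.730000 + 1.149239) = 0.731886
x=0.300000, u=0.731886:
  k1 = f(0.300000, 0.731886) = 1.284343
  k2 = f(0.600000, 1.117189) = 0.571889
  u ← 0.731886 + (0.3/2)·(1.284343 + 0.571889) = 1.010321
x=0.600000, u=1.010321:
  k1 = f(0.600000, 1.010321) = 0.799252
  k2 = f(0.900000, 1.250096) = 0.257259
  u ← 1.010321 + (0.3/2)·(0.799252 + 0.257259) = 1.168797
u(0.9) ≈ 1.1688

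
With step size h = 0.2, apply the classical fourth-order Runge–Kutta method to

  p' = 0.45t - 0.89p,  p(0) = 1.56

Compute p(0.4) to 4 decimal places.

RK4: k1 = f(t_n, p_n); k2 = f(t_n + h/2, p_n + (h/2)·k1); k3 = f(t_n + h/2, p_n + (h/2)·k2); k4 = f(t_n + h, p_n + h·k3); p_{n+1} = p_n + (h/6)·(k1 + 2k2 + 2k3 + k4).
t=0.000000, p=1.560000:
  k1 = f(0.000000, 1.560000) = -1.388400
  k2 = f(0.100000, 1.421160) = -1.219832
  k3 = f(0.100000, 1.438017) = -1.234835
  k4 = f(0.200000, 1.313033) = -1.078599
  p ← 1.560000 + (0.2/6)·(k1 + 2k2 + 2k3 + k4) = 1.314122
t=0.200000, p=1.314122:
  k1 = f(0.200000, 1.314122) = -1.079569
  k2 = f(0.300000, 1.206165) = -0.938487
  k3 = f(0.300000, 1.220273) = -0.951043
  k4 = f(0.400000, 1.123914) = -0.820283
  p ← 1.314122 + (0.2/6)·(k1 + 2k2 + 2k3 + k4) = 1.124825
p(0.4) ≈ 1.1248

1.1248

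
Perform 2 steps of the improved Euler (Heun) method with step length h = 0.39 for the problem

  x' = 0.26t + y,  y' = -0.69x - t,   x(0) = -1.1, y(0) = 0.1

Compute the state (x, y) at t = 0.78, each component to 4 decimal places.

-0.7795, 0.3294

Heun on (x,y): k1 = f(t_n, state_n); k2 = f(t_n + h, state_n + h·k1); state_{n+1} = state_n + (h/2)·(k1 + k2).
0.000000: (-1.100000, 0.100000)
  k1 = (0.100000, 0.759000)
  predictor → (-1.061000, 0.396010)
  k2 = (0.497410, 0.342090)
  → (-0.983505, 0.314713)
0.390000: (-0.983505, 0.314713)
  k1 = (0.416113, 0.288618)
  predictor → (-0.821221, 0.427274)
  k2 = (0.630074, -0.213357)
  → (-0.779499, 0.329388)
(x(0.78), y(0.78)) ≈ (-0.7795, 0.3294)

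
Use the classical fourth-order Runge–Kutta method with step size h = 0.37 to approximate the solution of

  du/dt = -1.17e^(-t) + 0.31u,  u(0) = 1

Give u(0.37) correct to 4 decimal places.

RK4: k1 = f(t_n, u_n); k2 = f(t_n + h/2, u_n + (h/2)·k1); k3 = f(t_n + h/2, u_n + (h/2)·k2); k4 = f(t_n + h, u_n + h·k3); u_{n+1} = u_n + (h/6)·(k1 + 2k2 + 2k3 + k4).
t=0.000000, u=1.000000:
  k1 = f(0.000000, 1.000000) = -0.860000
  k2 = f(0.185000, 0.840900) = -0.711713
  k3 = f(0.185000, 0.868333) = -0.703209
  k4 = f(0.370000, 0.739813) = -0.578817
  u ← 1.000000 + (0.37/6)·(k1 + 2k2 + 2k3 + k4) = 0.736766
u(0.37) ≈ 0.7368

0.7368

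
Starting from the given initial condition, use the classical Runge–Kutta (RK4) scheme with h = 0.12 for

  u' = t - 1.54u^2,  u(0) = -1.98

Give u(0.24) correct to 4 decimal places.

RK4: k1 = f(t_n, u_n); k2 = f(t_n + h/2, u_n + (h/2)·k1); k3 = f(t_n + h/2, u_n + (h/2)·k2); k4 = f(t_n + h, u_n + h·k3); u_{n+1} = u_n + (h/6)·(k1 + 2k2 + 2k3 + k4).
t=0.000000, u=-1.980000:
  k1 = f(0.000000, -1.980000) = -6.037416
  k2 = f(0.060000, -2.342245) = -8.388612
  k3 = f(0.060000, -2.483317) = -9.436967
  k4 = f(0.120000, -3.112436) = -14.798378
  u ← -1.980000 + (0.12/6)·(k1 + 2k2 + 2k3 + k4) = -3.109739
t=0.120000, u=-3.109739:
  k1 = f(0.120000, -3.109739) = -14.772534
  k2 = f(0.180000, -3.996091) = -24.411866
  k3 = f(0.180000, -4.574451) = -32.045427
  k4 = f(0.240000, -6.955190) = -74.256993
  u ← -3.109739 + (0.12/6)·(k1 + 2k2 + 2k3 + k4) = -7.148621
u(0.24) ≈ -7.1486

-7.1486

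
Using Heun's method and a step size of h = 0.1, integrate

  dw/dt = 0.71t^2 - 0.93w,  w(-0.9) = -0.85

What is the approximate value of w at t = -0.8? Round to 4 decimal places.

-0.7258

Heun: k1 = f(t_n, w_n); k2 = f(t_n + h, w_n + h·k1); w_{n+1} = w_n + (h/2)·(k1 + k2).
t=-0.900000, w=-0.850000:
  k1 = f(-0.900000, -0.850000) = 1.365600
  k2 = f(-0.800000, -0.713440) = 1.117899
  w ← -0.850000 + (0.1/2)·(1.365600 + 1.117899) = -0.725825
w(-0.8) ≈ -0.7258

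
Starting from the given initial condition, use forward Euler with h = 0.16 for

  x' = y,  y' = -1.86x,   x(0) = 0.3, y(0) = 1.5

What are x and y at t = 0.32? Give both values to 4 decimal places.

0.7657, 1.2500

Euler on (x,y): x_{n+1} = x_n + h·x', y_{n+1} = y_n + h·y'.
0.000000: (0.300000, 1.500000); f=(1.500000, -0.558000) → (0.540000, 1.410720)
0.160000: (0.540000, 1.410720); f=(1.410720, -1.004400) → (0.765715, 1.250016)
(x(0.32), y(0.32)) ≈ (0.7657, 1.2500)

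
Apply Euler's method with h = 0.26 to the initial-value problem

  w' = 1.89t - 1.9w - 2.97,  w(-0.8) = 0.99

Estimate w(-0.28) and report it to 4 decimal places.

Euler: w_{n+1} = w_n + h·f(t_n, w_n).
t=-0.800000, w=0.990000: f=-6.363000 → w ← 0.990000 + 0.26·(-6.363000) = -0.664380
t=-0.540000, w=-0.664380: f=-2.728278 → w ← -0.664380 + 0.26·(-2.728278) = -1.373732
w(-0.28) ≈ -1.3737

-1.3737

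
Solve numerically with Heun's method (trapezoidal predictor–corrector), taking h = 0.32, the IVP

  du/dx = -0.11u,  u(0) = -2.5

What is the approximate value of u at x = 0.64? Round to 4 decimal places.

-2.3301

Heun: k1 = f(x_n, u_n); k2 = f(x_n + h, u_n + h·k1); u_{n+1} = u_n + (h/2)·(k1 + k2).
x=0.000000, u=-2.500000:
  k1 = f(0.000000, -2.500000) = 0.275000
  k2 = f(0.320000, -2.412000) = 0.265320
  u ← -2.500000 + (0.32/2)·(0.275000 + 0.265320) = -2.413549
x=0.320000, u=-2.413549:
  k1 = f(0.320000, -2.413549) = 0.265490
  k2 = f(0.640000, -2.328592) = 0.256145
  u ← -2.413549 + (0.32/2)·(0.265490 + 0.256145) = -2.330087
u(0.64) ≈ -2.3301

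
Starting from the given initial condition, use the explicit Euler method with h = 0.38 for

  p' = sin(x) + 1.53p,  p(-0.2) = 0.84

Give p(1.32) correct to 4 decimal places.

5.7511

Euler: p_{n+1} = p_n + h·f(x_n, p_n).
x=-0.200000, p=0.840000: f=1.086531 → p ← 0.840000 + 0.38·1.086531 = 1.252882
x=0.180000, p=1.252882: f=2.095939 → p ← 1.252882 + 0.38·2.095939 = 2.049338
x=0.560000, p=2.049338: f=3.666674 → p ← 2.049338 + 0.38·3.666674 = 3.442674
x=0.940000, p=3.442674: f=6.074850 → p ← 3.442674 + 0.38·6.074850 = 5.751117
p(1.32) ≈ 5.7511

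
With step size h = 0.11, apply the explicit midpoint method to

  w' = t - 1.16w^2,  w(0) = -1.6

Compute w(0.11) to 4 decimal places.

Midpoint: k1 = f(t_n, w_n); k2 = f(t_n + h/2, w_n + (h/2)·k1); w_{n+1} = w_n + h·k2.
t=0.000000, w=-1.600000:
  k1 = f(0.000000, -1.600000) = -2.969600
  k2 = f(0.055000, -1.763328) = -3.551818
  w ← -1.600000 + 0.11·(-3.551818) = -1.990700
w(0.11) ≈ -1.9907

-1.9907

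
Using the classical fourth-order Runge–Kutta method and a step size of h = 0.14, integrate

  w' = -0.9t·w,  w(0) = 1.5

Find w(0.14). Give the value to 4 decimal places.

RK4: k1 = f(t_n, w_n); k2 = f(t_n + h/2, w_n + (h/2)·k1); k3 = f(t_n + h/2, w_n + (h/2)·k2); k4 = f(t_n + h, w_n + h·k3); w_{n+1} = w_n + (h/6)·(k1 + 2k2 + 2k3 + k4).
t=0.000000, w=1.500000:
  k1 = f(0.000000, 1.500000) = 0.000000
  k2 = f(0.070000, 1.500000) = -0.094500
  k3 = f(0.070000, 1.493385) = -0.094083
  k4 = f(0.140000, 1.486828) = -0.187340
  w ← 1.500000 + (0.14/6)·(k1 + 2k2 + 2k3 + k4) = 1.486828
w(0.14) ≈ 1.4868

1.4868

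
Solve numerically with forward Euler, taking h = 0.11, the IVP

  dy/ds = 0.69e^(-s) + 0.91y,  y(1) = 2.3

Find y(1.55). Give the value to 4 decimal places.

3.8472

Euler: y_{n+1} = y_n + h·f(s_n, y_n).
s=1.000000, y=2.300000: f=2.346837 → y ← 2.300000 + 0.11·2.346837 = 2.558152
s=1.110000, y=2.558152: f=2.555314 → y ← 2.558152 + 0.11·2.555314 = 2.839237
s=1.220000, y=2.839237: f=2.787414 → y ← 2.839237 + 0.11·2.787414 = 3.145852
s=1.330000, y=3.145852: f=3.045215 → y ← 3.145852 + 0.11·3.045215 = 3.480826
s=1.440000, y=3.480826: f=3.331032 → y ← 3.480826 + 0.11·3.331032 = 3.847239
y(1.55) ≈ 3.8472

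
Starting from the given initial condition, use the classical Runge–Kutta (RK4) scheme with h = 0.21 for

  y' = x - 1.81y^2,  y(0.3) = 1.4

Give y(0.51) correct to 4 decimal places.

0.9748

RK4: k1 = f(x_n, y_n); k2 = f(x_n + h/2, y_n + (h/2)·k1); k3 = f(x_n + h/2, y_n + (h/2)·k2); k4 = f(x_n + h, y_n + h·k3); y_{n+1} = y_n + (h/6)·(k1 + 2k2 + 2k3 + k4).
x=0.300000, y=1.400000:
  k1 = f(0.300000, 1.400000) = -3.247600
  k2 = f(0.405000, 1.059002) = -1.624888
  k3 = f(0.405000, 1.229387) = -2.330619
  k4 = f(0.510000, 0.910570) = -0.990739
  y ← 1.400000 + (0.21/6)·(k1 + 2k2 + 2k3 + k4) = 0.974773
y(0.51) ≈ 0.9748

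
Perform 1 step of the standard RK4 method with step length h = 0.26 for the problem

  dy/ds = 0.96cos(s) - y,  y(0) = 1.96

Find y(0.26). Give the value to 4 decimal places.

RK4: k1 = f(s_n, y_n); k2 = f(s_n + h/2, y_n + (h/2)·k1); k3 = f(s_n + h/2, y_n + (h/2)·k2); k4 = f(s_n + h, y_n + h·k3); y_{n+1} = y_n + (h/6)·(k1 + 2k2 + 2k3 + k4).
s=0.000000, y=1.960000:
  k1 = f(0.000000, 1.960000) = -1.000000
  k2 = f(0.130000, 1.830000) = -0.878101
  k3 = f(0.130000, 1.845847) = -0.893948
  k4 = f(0.260000, 1.727574) = -0.799839
  y ← 1.960000 + (0.26/6)·(k1 + 2k2 + 2k3 + k4) = 1.728429
y(0.26) ≈ 1.7284

1.7284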